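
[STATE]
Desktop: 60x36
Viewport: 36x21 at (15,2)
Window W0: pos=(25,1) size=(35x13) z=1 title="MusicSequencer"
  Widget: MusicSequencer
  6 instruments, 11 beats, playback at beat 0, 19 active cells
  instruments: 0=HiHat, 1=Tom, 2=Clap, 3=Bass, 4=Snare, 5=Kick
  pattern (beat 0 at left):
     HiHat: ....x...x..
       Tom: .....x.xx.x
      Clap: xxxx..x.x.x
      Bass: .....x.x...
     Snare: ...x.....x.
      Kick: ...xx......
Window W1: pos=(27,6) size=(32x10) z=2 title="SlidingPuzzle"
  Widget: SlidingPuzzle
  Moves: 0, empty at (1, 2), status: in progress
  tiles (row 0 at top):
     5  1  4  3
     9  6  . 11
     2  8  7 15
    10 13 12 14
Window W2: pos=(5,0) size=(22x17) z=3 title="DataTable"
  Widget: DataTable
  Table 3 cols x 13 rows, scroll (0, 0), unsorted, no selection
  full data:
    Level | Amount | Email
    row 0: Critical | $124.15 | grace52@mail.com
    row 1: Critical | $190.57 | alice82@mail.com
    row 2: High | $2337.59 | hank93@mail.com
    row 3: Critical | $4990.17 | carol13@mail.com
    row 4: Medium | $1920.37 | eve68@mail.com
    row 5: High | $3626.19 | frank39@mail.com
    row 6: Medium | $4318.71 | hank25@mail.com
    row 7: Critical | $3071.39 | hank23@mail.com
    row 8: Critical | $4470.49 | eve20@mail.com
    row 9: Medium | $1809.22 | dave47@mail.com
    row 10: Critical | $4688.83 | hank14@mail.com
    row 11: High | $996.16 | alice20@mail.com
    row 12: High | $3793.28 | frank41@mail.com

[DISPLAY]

───────────┨MusicSequencer          
Amount  │Em┃────────────────────────
────────┼──┃     ▼1234567890        
$124.15 │gr┃HiHat····█···█··        
$190.57 │al┃┏━━━━━━━━━━━━━━━━━━━━━━━
$2337.59│ha┃┃ SlidingPuzzle         
$4990.17│ca┃┠───────────────────────
$1920.37│ev┃┃┌────┬────┬────┬────┐  
$3626.19│fr┃┃│  5 │  1 │  4 │  3 │  
$4318.71│ha┃┃├────┼────┼────┼────┤  
$3071.39│ha┃┃│  9 │  6 │    │ 11 │  
$4470.49│ev┃┃├────┼────┼────┼────┤  
$1809.22│da┃┃│  2 │  8 │  7 │ 15 │  
$4688.83│ha┃┗━━━━━━━━━━━━━━━━━━━━━━━
━━━━━━━━━━━┛                        
                                    
                                    
                                    
                                    
                                    
                                    


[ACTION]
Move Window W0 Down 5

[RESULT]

───────────┨                        
Amount  │Em┃                        
────────┼──┃                        
$124.15 │gr┃                        
$190.57 │al┃┏━━━━━━━━━━━━━━━━━━━━━━━
$2337.59│ha┃┃ SlidingPuzzle         
$4990.17│ca┃┠───────────────────────
$1920.37│ev┃┃┌────┬────┬────┬────┐  
$3626.19│fr┃┃│  5 │  1 │  4 │  3 │  
$4318.71│ha┃┃├────┼────┼────┼────┤  
$3071.39│ha┃┃│  9 │  6 │    │ 11 │  
$4470.49│ev┃┃├────┼────┼────┼────┤  
$1809.22│da┃┃│  2 │  8 │  7 │ 15 │  
$4688.83│ha┃┗━━━━━━━━━━━━━━━━━━━━━━━
━━━━━━━━━━━┛                        
          ┃                         
          ┗━━━━━━━━━━━━━━━━━━━━━━━━━
                                    
                                    
                                    
                                    


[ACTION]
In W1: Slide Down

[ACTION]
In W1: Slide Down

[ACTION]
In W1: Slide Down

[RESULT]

───────────┨                        
Amount  │Em┃                        
────────┼──┃                        
$124.15 │gr┃                        
$190.57 │al┃┏━━━━━━━━━━━━━━━━━━━━━━━
$2337.59│ha┃┃ SlidingPuzzle         
$4990.17│ca┃┠───────────────────────
$1920.37│ev┃┃┌────┬────┬────┬────┐  
$3626.19│fr┃┃│  5 │  1 │    │  3 │  
$4318.71│ha┃┃├────┼────┼────┼────┤  
$3071.39│ha┃┃│  9 │  6 │  4 │ 11 │  
$4470.49│ev┃┃├────┼────┼────┼────┤  
$1809.22│da┃┃│  2 │  8 │  7 │ 15 │  
$4688.83│ha┃┗━━━━━━━━━━━━━━━━━━━━━━━
━━━━━━━━━━━┛                        
          ┃                         
          ┗━━━━━━━━━━━━━━━━━━━━━━━━━
                                    
                                    
                                    
                                    


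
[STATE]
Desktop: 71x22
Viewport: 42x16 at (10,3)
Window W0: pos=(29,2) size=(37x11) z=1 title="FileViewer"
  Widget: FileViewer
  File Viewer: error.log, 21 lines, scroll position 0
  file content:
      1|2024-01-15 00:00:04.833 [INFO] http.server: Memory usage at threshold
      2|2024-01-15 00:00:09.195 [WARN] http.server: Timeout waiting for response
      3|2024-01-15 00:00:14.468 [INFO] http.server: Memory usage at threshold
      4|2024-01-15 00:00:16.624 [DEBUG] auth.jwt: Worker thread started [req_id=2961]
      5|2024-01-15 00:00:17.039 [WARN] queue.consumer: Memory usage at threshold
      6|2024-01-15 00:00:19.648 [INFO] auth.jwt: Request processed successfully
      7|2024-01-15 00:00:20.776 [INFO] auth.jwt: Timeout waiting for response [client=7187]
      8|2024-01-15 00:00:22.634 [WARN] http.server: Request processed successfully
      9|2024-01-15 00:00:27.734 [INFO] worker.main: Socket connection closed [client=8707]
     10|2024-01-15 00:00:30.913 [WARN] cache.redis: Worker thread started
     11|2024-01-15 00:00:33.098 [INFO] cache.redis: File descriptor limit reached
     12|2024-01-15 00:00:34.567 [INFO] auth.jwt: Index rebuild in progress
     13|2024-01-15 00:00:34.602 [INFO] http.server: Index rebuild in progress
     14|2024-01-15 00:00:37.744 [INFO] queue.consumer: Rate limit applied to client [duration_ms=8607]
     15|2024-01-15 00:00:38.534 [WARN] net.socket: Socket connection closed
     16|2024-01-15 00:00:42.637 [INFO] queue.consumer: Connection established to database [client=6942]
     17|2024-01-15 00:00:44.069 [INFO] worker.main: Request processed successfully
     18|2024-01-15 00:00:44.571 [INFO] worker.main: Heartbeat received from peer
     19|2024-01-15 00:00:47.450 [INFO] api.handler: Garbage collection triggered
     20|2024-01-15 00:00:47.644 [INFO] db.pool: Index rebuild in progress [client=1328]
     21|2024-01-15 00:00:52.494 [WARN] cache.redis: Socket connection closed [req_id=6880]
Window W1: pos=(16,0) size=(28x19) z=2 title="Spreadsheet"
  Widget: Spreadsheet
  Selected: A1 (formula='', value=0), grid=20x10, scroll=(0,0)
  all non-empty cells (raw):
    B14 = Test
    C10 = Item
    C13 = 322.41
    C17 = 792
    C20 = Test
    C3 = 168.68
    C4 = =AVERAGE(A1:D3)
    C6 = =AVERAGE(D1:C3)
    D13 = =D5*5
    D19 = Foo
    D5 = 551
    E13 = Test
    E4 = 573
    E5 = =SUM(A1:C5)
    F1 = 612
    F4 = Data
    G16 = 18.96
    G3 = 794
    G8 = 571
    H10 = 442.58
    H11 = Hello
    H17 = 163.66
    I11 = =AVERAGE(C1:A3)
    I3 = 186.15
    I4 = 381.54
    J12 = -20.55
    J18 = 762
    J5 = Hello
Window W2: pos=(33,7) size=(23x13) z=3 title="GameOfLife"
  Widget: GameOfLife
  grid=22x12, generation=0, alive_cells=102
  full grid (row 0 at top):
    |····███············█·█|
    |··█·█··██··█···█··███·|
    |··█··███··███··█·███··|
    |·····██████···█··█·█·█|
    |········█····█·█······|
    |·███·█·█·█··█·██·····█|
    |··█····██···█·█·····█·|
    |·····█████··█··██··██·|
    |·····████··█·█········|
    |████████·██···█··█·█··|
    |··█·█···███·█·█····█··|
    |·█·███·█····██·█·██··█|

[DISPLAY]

      ┃A1:                       ┃        
      ┃       A       B       C  ┃────────
      ┃--------------------------┃00:04.83
      ┃  1      [0]       0      ┃00:09.19
      ┃  2        0    ┏━━━━━━━━━━━━━━━━━━
      ┃  3        0    ┃ GameOfLife       
      ┃  4        0    ┠──────────────────
      ┃  5        0    ┃Gen: 0            
      ┃  6        0    ┃··█··███··███··█·█
      ┃  7        0    ┃·····██████···█··█
      ┃  8        0    ┃········█····█·█··
      ┃  9        0    ┃·███·█·█·█··█·██··
      ┃ 10        0    ┃··█····██···█·█···
      ┃ 11        0    ┃·····█████··█··██·
      ┃ 12        0    ┃·····████··█·█····
      ┗━━━━━━━━━━━━━━━━┃████████·██···█··█


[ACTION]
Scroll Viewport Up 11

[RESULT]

      ┏━━━━━━━━━━━━━━━━━━━━━━━━━━┓        
      ┃ Spreadsheet              ┃        
      ┠──────────────────────────┨━━━━━━━━
      ┃A1:                       ┃        
      ┃       A       B       C  ┃────────
      ┃--------------------------┃00:04.83
      ┃  1      [0]       0      ┃00:09.19
      ┃  2        0    ┏━━━━━━━━━━━━━━━━━━
      ┃  3        0    ┃ GameOfLife       
      ┃  4        0    ┠──────────────────
      ┃  5        0    ┃Gen: 0            
      ┃  6        0    ┃··█··███··███··█·█
      ┃  7        0    ┃·····██████···█··█
      ┃  8        0    ┃········█····█·█··
      ┃  9        0    ┃·███·█·█·█··█·██··
      ┃ 10        0    ┃··█····██···█·█···


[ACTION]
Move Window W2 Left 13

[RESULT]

      ┏━━━━━━━━━━━━━━━━━━━━━━━━━━┓        
      ┃ Spreadsheet              ┃        
      ┠──────────────────────────┨━━━━━━━━
      ┃A1:                       ┃        
      ┃       A       B       C  ┃────────
      ┃--------------------------┃00:04.83
      ┃  1      [0]       0      ┃00:09.19
      ┃  2┏━━━━━━━━━━━━━━━━━━━━━┓┃00:14.46
      ┃  3┃ GameOfLife          ┃┃00:16.62
      ┃  4┠─────────────────────┨┃00:17.03
      ┃  5┃Gen: 0               ┃┃00:19.64
      ┃  6┃··█··███··███··█·███·┃┃00:20.77
      ┃  7┃·····██████···█··█·█·┃┃━━━━━━━━
      ┃  8┃········█····█·█·····┃┃        
      ┃  9┃·███·█·█·█··█·██·····┃┃        
      ┃ 10┃··█····██···█·█·····█┃┃        


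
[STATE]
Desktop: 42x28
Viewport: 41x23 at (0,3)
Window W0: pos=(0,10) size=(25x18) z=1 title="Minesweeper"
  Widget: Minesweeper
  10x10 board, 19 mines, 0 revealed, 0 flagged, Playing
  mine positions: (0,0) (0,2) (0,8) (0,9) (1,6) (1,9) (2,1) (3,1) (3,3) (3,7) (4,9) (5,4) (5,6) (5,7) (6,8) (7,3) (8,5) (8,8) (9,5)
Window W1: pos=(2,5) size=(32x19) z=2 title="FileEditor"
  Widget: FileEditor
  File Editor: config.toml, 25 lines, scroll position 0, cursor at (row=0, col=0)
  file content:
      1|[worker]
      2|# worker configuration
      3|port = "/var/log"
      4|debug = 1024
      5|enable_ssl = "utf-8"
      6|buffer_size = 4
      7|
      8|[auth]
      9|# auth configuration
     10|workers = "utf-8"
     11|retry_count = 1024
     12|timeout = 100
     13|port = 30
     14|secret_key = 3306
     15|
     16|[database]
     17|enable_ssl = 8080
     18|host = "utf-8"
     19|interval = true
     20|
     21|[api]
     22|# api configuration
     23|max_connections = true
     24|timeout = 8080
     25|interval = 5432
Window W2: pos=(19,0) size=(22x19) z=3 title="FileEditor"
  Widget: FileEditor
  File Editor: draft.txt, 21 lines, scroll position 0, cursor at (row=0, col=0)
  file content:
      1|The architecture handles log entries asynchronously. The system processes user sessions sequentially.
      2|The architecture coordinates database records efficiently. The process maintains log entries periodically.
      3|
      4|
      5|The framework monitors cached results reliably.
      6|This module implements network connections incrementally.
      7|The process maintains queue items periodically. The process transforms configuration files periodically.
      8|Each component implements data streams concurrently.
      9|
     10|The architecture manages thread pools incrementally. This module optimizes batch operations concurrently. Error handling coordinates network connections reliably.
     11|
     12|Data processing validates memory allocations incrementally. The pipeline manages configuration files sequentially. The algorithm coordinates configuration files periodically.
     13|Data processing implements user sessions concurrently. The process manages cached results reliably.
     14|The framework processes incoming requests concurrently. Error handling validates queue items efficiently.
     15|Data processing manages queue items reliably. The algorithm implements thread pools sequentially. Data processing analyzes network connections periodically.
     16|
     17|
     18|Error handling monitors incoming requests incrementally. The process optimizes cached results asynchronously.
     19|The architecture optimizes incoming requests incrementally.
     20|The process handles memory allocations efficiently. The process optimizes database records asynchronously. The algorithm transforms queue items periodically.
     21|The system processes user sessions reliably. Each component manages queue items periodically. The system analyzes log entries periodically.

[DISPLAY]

                   ┃█he architecture ha▲┃
                   ┃The architecture co█┃
  ┏━━━━━━━━━━━━━━━━┃                   ░┃
  ┃ FileEditor     ┃                   ░┃
  ┠────────────────┃The framework monit░┃
  ┃█worker]        ┃This module impleme░┃
  ┃# worker configu┃The process maintai░┃
┏━┃port = "/var/log┃Each component impl░┃
┃ ┃debug = 1024    ┃                   ░┃
┠─┃enable_ssl = "ut┃The architecture ma░┃
┃■┃buffer_size = 4 ┃                   ░┃
┃■┃                ┃Data processing val░┃
┃■┃[auth]          ┃Data processing imp░┃
┃■┃# auth configura┃The framework proce░┃
┃■┃workers = "utf-8┃Data processing man▼┃
┃■┃retry_count = 10┗━━━━━━━━━━━━━━━━━━━━┛
┃■┃timeout = 100                ░┃       
┃■┃port = 30                    ░┃       
┃■┃secret_key = 3306            ░┃       
┃■┃                             ▼┃       
┃ ┗━━━━━━━━━━━━━━━━━━━━━━━━━━━━━━┛       
┃                       ┃                
┃                       ┃                


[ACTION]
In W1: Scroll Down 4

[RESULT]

                   ┃█he architecture ha▲┃
                   ┃The architecture co█┃
  ┏━━━━━━━━━━━━━━━━┃                   ░┃
  ┃ FileEditor     ┃                   ░┃
  ┠────────────────┃The framework monit░┃
  ┃enable_ssl = "ut┃This module impleme░┃
  ┃buffer_size = 4 ┃The process maintai░┃
┏━┃                ┃Each component impl░┃
┃ ┃[auth]          ┃                   ░┃
┠─┃# auth configura┃The architecture ma░┃
┃■┃workers = "utf-8┃                   ░┃
┃■┃retry_count = 10┃Data processing val░┃
┃■┃timeout = 100   ┃Data processing imp░┃
┃■┃port = 30       ┃The framework proce░┃
┃■┃secret_key = 330┃Data processing man▼┃
┃■┃                ┗━━━━━━━━━━━━━━━━━━━━┛
┃■┃[database]                   ░┃       
┃■┃enable_ssl = 8080            ░┃       
┃■┃host = "utf-8"               ░┃       
┃■┃interval = true              ▼┃       
┃ ┗━━━━━━━━━━━━━━━━━━━━━━━━━━━━━━┛       
┃                       ┃                
┃                       ┃                


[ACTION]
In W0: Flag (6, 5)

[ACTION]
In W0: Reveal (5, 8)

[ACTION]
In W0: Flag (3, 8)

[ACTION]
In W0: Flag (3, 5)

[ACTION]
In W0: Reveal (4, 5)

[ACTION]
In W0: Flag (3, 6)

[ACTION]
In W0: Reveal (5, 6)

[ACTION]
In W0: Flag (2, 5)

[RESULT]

                   ┃█he architecture ha▲┃
                   ┃The architecture co█┃
  ┏━━━━━━━━━━━━━━━━┃                   ░┃
  ┃ FileEditor     ┃                   ░┃
  ┠────────────────┃The framework monit░┃
  ┃enable_ssl = "ut┃This module impleme░┃
  ┃buffer_size = 4 ┃The process maintai░┃
┏━┃                ┃Each component impl░┃
┃ ┃[auth]          ┃                   ░┃
┠─┃# auth configura┃The architecture ma░┃
┃✹┃workers = "utf-8┃                   ░┃
┃■┃retry_count = 10┃Data processing val░┃
┃■┃timeout = 100   ┃Data processing imp░┃
┃■┃port = 30       ┃The framework proce░┃
┃■┃secret_key = 330┃Data processing man▼┃
┃■┃                ┗━━━━━━━━━━━━━━━━━━━━┛
┃■┃[database]                   ░┃       
┃■┃enable_ssl = 8080            ░┃       
┃■┃host = "utf-8"               ░┃       
┃■┃interval = true              ▼┃       
┃ ┗━━━━━━━━━━━━━━━━━━━━━━━━━━━━━━┛       
┃                       ┃                
┃                       ┃                


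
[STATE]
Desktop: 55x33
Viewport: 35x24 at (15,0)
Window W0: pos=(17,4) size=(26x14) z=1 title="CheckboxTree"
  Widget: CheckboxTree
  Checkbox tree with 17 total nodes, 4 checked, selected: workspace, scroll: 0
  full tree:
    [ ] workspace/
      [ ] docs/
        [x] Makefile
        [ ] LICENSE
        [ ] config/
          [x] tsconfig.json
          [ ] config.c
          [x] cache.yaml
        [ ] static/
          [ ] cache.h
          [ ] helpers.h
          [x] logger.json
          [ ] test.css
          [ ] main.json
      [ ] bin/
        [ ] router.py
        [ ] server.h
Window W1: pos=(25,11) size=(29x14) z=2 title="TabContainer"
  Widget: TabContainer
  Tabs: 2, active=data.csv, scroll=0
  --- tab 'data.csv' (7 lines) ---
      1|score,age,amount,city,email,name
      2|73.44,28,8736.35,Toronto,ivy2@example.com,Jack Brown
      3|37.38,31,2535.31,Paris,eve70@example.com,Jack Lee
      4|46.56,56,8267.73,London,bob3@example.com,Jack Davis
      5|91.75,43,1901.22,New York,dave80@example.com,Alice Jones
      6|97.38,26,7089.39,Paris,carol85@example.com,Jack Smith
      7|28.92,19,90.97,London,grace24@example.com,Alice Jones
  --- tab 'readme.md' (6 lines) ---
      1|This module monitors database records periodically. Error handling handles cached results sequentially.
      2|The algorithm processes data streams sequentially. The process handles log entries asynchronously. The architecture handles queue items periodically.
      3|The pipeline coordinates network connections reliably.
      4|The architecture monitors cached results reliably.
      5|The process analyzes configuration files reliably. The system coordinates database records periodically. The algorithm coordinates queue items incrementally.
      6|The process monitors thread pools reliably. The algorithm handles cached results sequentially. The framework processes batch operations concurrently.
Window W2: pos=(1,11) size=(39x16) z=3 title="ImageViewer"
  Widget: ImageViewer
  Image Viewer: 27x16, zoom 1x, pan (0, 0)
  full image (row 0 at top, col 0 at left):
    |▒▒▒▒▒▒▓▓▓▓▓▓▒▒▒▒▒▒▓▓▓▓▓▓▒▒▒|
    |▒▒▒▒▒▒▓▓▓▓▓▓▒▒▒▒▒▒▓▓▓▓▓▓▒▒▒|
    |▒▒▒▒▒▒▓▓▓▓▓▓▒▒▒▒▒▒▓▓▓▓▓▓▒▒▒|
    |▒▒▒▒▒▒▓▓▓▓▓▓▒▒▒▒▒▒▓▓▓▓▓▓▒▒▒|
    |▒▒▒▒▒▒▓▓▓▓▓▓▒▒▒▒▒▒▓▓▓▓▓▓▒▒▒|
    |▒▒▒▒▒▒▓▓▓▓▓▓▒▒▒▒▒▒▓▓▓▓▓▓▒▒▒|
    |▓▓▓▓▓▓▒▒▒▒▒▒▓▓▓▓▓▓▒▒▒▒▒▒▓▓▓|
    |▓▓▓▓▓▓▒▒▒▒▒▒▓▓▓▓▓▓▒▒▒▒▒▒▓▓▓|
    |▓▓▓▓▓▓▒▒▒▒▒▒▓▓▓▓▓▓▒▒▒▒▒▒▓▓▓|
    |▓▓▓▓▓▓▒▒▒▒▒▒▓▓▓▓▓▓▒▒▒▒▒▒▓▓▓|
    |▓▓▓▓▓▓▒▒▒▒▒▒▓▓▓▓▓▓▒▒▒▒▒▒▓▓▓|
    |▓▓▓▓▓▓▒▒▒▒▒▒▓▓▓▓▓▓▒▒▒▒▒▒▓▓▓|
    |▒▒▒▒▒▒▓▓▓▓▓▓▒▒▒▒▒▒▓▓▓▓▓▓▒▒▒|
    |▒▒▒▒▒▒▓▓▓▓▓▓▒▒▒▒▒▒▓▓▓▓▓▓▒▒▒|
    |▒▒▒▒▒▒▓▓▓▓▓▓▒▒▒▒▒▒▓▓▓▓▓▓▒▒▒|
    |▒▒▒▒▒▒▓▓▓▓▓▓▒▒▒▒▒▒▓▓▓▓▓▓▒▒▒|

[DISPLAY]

                                   
                                   
                                   
                                   
  ┏━━━━━━━━━━━━━━━━━━━━━━━━┓       
  ┃ CheckboxTree           ┃       
  ┠────────────────────────┨       
  ┃>[-] workspace/         ┃       
  ┃   [-] docs/            ┃       
  ┃     [x] Makefile       ┃       
  ┃     [ ] LICENSE        ┃       
━━━━━━━━━━━━━━━━━━━━━━━━┓━━━━━━━━━━
                        ┃          
────────────────────────┨──────────
▒▒▒▒▒▓▓▓▓▓▓▒▒▒          ┃adme.md   
▒▒▒▒▒▓▓▓▓▓▓▒▒▒          ┃──────────
▒▒▒▒▒▓▓▓▓▓▓▒▒▒          ┃nt,city,em
▒▒▒▒▒▓▓▓▓▓▓▒▒▒          ┃35,Toronto
▒▒▒▒▒▓▓▓▓▓▓▒▒▒          ┃31,Paris,e
▒▒▒▒▒▓▓▓▓▓▓▒▒▒          ┃73,London,
▓▓▓▓▓▒▒▒▒▒▒▓▓▓          ┃22,New Yor
▓▓▓▓▓▒▒▒▒▒▒▓▓▓          ┃39,Paris,c
▓▓▓▓▓▒▒▒▒▒▒▓▓▓          ┃,London,gr
▓▓▓▓▓▒▒▒▒▒▒▓▓▓          ┃          


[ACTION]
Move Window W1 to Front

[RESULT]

                                   
                                   
                                   
                                   
  ┏━━━━━━━━━━━━━━━━━━━━━━━━┓       
  ┃ CheckboxTree           ┃       
  ┠────────────────────────┨       
  ┃>[-] workspace/         ┃       
  ┃   [-] docs/            ┃       
  ┃     [x] Makefile       ┃       
  ┃     [ ] LICENSE        ┃       
━━━━━━━━━━┏━━━━━━━━━━━━━━━━━━━━━━━━
          ┃ TabContainer           
──────────┠────────────────────────
▒▒▒▒▒▓▓▓▓▓┃[data.csv]│ readme.md   
▒▒▒▒▒▓▓▓▓▓┃────────────────────────
▒▒▒▒▒▓▓▓▓▓┃score,age,amount,city,em
▒▒▒▒▒▓▓▓▓▓┃73.44,28,8736.35,Toronto
▒▒▒▒▒▓▓▓▓▓┃37.38,31,2535.31,Paris,e
▒▒▒▒▒▓▓▓▓▓┃46.56,56,8267.73,London,
▓▓▓▓▓▒▒▒▒▒┃91.75,43,1901.22,New Yor
▓▓▓▓▓▒▒▒▒▒┃97.38,26,7089.39,Paris,c
▓▓▓▓▓▒▒▒▒▒┃28.92,19,90.97,London,gr
▓▓▓▓▓▒▒▒▒▒┃                        


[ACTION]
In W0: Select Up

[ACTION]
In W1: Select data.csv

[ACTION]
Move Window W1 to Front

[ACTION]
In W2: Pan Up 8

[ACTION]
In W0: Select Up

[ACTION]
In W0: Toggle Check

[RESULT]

                                   
                                   
                                   
                                   
  ┏━━━━━━━━━━━━━━━━━━━━━━━━┓       
  ┃ CheckboxTree           ┃       
  ┠────────────────────────┨       
  ┃>[x] workspace/         ┃       
  ┃   [x] docs/            ┃       
  ┃     [x] Makefile       ┃       
  ┃     [x] LICENSE        ┃       
━━━━━━━━━━┏━━━━━━━━━━━━━━━━━━━━━━━━
          ┃ TabContainer           
──────────┠────────────────────────
▒▒▒▒▒▓▓▓▓▓┃[data.csv]│ readme.md   
▒▒▒▒▒▓▓▓▓▓┃────────────────────────
▒▒▒▒▒▓▓▓▓▓┃score,age,amount,city,em
▒▒▒▒▒▓▓▓▓▓┃73.44,28,8736.35,Toronto
▒▒▒▒▒▓▓▓▓▓┃37.38,31,2535.31,Paris,e
▒▒▒▒▒▓▓▓▓▓┃46.56,56,8267.73,London,
▓▓▓▓▓▒▒▒▒▒┃91.75,43,1901.22,New Yor
▓▓▓▓▓▒▒▒▒▒┃97.38,26,7089.39,Paris,c
▓▓▓▓▓▒▒▒▒▒┃28.92,19,90.97,London,gr
▓▓▓▓▓▒▒▒▒▒┃                        


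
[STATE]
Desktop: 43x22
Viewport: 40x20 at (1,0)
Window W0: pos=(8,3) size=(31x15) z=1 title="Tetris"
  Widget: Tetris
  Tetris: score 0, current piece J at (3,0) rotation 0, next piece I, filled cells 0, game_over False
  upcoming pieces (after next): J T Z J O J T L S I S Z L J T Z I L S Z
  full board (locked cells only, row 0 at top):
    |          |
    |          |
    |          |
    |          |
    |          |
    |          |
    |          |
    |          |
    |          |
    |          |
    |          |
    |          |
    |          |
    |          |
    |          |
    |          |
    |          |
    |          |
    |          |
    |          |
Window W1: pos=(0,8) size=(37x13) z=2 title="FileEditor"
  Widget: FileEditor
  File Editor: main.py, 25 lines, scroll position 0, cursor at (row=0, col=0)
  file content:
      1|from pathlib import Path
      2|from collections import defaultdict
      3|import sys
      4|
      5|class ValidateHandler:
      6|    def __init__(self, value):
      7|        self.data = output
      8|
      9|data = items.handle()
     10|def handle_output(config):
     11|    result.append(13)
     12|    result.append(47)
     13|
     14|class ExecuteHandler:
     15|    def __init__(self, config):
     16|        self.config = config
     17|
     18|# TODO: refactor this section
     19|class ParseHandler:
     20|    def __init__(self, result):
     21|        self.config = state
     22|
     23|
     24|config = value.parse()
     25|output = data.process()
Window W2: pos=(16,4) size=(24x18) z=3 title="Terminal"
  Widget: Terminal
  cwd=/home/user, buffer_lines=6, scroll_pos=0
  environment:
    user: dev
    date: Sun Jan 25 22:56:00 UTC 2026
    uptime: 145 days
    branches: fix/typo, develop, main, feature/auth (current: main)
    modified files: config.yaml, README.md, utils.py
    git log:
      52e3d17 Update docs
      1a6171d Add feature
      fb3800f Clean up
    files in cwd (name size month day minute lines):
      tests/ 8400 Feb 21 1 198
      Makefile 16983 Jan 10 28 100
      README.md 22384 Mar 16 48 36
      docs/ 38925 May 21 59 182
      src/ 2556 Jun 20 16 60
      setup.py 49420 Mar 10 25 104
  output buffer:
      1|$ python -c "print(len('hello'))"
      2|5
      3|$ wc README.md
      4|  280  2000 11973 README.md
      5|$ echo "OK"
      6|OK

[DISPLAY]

                                        
                                        
                                        
       ┏━━━━━━━━━━━━━━━━━━━━━━━━━━━━━┓  
       ┃ Tetris┏━━━━━━━━━━━━━━━━━━━━━━┓ 
       ┠───────┃ Terminal             ┃ 
       ┃       ┠──────────────────────┨ 
       ┃       ┃$ python -c "print(len┃ 
━━━━━━━━━━━━━━━┃5                     ┃ 
 FileEditor    ┃$ wc README.md        ┃ 
───────────────┃  280  2000 11973 READ┃ 
█rom pathlib im┃$ echo "OK"           ┃ 
from collection┃OK                    ┃ 
import sys     ┃$ █                   ┃ 
               ┃                      ┃ 
class ValidateH┃                      ┃ 
    def __init_┃                      ┃ 
        self.da┃                      ┃ 
               ┃                      ┃ 
data = items.ha┃                      ┃ 


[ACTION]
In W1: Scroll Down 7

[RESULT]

                                        
                                        
                                        
       ┏━━━━━━━━━━━━━━━━━━━━━━━━━━━━━┓  
       ┃ Tetris┏━━━━━━━━━━━━━━━━━━━━━━┓ 
       ┠───────┃ Terminal             ┃ 
       ┃       ┠──────────────────────┨ 
       ┃       ┃$ python -c "print(len┃ 
━━━━━━━━━━━━━━━┃5                     ┃ 
 FileEditor    ┃$ wc README.md        ┃ 
───────────────┃  280  2000 11973 READ┃ 
               ┃$ echo "OK"           ┃ 
data = items.ha┃OK                    ┃ 
def handle_outp┃$ █                   ┃ 
    result.appe┃                      ┃ 
    result.appe┃                      ┃ 
               ┃                      ┃ 
class ExecuteHa┃                      ┃ 
    def __init_┃                      ┃ 
        self.co┃                      ┃ 


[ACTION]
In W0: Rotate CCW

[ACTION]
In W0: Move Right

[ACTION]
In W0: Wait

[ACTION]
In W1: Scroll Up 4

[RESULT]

                                        
                                        
                                        
       ┏━━━━━━━━━━━━━━━━━━━━━━━━━━━━━┓  
       ┃ Tetris┏━━━━━━━━━━━━━━━━━━━━━━┓ 
       ┠───────┃ Terminal             ┃ 
       ┃       ┠──────────────────────┨ 
       ┃       ┃$ python -c "print(len┃ 
━━━━━━━━━━━━━━━┃5                     ┃ 
 FileEditor    ┃$ wc README.md        ┃ 
───────────────┃  280  2000 11973 READ┃ 
               ┃$ echo "OK"           ┃ 
class ValidateH┃OK                    ┃ 
    def __init_┃$ █                   ┃ 
        self.da┃                      ┃ 
               ┃                      ┃ 
data = items.ha┃                      ┃ 
def handle_outp┃                      ┃ 
    result.appe┃                      ┃ 
    result.appe┃                      ┃ 


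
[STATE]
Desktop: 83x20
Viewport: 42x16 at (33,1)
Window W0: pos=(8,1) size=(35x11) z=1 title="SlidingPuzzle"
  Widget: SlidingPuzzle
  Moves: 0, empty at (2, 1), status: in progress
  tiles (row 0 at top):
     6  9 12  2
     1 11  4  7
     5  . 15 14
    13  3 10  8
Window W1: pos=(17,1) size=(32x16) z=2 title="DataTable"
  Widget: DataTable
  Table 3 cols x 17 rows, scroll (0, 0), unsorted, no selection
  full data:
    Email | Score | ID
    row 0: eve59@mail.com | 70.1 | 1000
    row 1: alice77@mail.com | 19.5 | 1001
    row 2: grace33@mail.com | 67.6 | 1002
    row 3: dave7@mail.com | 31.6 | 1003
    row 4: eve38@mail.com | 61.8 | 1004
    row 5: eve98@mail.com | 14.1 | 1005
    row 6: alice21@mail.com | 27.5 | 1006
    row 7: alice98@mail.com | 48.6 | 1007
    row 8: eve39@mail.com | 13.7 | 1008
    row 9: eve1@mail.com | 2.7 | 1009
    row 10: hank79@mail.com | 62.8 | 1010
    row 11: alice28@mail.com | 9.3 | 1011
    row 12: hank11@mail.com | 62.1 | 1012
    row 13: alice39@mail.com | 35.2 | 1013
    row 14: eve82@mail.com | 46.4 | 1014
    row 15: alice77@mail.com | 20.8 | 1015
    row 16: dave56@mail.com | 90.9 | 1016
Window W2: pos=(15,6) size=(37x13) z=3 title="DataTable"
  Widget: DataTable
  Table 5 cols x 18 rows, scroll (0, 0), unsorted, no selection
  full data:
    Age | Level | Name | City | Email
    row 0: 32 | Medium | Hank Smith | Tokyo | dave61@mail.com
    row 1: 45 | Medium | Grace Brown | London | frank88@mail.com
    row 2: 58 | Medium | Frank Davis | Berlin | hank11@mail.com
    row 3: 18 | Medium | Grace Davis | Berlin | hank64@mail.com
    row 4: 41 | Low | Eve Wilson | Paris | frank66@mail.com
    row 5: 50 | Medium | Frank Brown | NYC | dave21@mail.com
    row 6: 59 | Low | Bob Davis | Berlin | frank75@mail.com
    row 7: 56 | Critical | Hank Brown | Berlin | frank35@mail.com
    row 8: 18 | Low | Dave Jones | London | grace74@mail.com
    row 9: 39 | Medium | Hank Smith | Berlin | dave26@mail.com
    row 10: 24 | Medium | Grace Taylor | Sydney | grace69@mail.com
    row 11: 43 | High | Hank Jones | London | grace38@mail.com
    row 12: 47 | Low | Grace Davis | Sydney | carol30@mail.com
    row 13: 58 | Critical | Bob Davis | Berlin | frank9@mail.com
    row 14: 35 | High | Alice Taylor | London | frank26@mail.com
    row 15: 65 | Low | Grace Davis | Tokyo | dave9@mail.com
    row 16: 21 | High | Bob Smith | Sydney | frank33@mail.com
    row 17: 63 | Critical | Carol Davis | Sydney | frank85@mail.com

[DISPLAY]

━━━━━━━━━━━━━━━┓                          
               ┃                          
───────────────┨                          
 │Score│ID     ┃                          
─┼─────┼────   ┃                          
━━━━━━━━━━━━━━━━━━┓                       
                  ┃                       
──────────────────┨                       
        │City  │Em┃                       
────────┼──────┼──┃                       
 Smith  │Tokyo │da┃                       
e Brown │London│fr┃                       
k Davis │Berlin│ha┃                       
e Davis │Berlin│ha┃                       
Wilson  │Paris │fr┃                       
k Brown │NYC   │da┃                       


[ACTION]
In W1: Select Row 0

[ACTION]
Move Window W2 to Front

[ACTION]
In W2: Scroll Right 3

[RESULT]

━━━━━━━━━━━━━━━┓                          
               ┃                          
───────────────┨                          
 │Score│ID     ┃                          
─┼─────┼────   ┃                          
━━━━━━━━━━━━━━━━━━┓                       
                  ┃                       
──────────────────┨                       
     │City  │Email┃                       
─────┼──────┼─────┃                       
ith  │Tokyo │dave6┃                       
rown │London│frank┃                       
avis │Berlin│hank1┃                       
avis │Berlin│hank6┃                       
son  │Paris │frank┃                       
rown │NYC   │dave2┃                       


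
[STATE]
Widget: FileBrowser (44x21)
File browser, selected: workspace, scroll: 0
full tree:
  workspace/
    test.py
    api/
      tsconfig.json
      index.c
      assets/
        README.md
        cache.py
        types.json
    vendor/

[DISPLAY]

> [-] workspace/                            
    test.py                                 
    [+] api/                                
    [+] vendor/                             
                                            
                                            
                                            
                                            
                                            
                                            
                                            
                                            
                                            
                                            
                                            
                                            
                                            
                                            
                                            
                                            
                                            


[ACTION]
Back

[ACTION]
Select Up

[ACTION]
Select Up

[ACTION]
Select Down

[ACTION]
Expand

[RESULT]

  [-] workspace/                            
  > test.py                                 
    [+] api/                                
    [+] vendor/                             
                                            
                                            
                                            
                                            
                                            
                                            
                                            
                                            
                                            
                                            
                                            
                                            
                                            
                                            
                                            
                                            
                                            


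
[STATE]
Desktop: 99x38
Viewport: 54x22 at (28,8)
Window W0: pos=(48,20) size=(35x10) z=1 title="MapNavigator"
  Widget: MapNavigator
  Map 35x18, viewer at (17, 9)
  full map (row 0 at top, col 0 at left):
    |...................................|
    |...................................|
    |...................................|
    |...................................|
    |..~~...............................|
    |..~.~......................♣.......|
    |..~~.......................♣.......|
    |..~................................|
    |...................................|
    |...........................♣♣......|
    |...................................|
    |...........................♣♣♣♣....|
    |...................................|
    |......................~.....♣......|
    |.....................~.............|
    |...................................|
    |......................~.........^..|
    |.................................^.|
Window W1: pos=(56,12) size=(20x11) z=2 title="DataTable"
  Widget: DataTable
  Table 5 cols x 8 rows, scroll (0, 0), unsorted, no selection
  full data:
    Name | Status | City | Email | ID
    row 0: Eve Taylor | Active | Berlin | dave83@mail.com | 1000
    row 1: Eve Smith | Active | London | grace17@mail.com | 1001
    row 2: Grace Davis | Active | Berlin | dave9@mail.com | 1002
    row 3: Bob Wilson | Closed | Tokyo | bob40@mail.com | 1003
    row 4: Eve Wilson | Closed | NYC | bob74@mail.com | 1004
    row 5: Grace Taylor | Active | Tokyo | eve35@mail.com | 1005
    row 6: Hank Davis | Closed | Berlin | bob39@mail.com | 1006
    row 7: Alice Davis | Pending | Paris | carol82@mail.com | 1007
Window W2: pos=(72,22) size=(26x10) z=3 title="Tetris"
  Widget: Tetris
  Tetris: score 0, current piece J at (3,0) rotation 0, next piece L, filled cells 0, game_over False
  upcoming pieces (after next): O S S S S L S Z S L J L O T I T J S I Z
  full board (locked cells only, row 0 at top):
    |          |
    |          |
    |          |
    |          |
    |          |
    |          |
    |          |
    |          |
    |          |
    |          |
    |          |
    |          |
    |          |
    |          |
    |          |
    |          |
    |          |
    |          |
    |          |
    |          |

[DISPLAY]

                                                      
                                                      
                                                      
                                                      
                            ┏━━━━━━━━━━━━━━━━━━┓      
                            ┃ DataTable        ┃      
                            ┠──────────────────┨      
                            ┃Name        │Statu┃      
                            ┃────────────┼─────┃      
                            ┃Eve Taylor  │Activ┃      
                            ┃Eve Smith   │Activ┃      
                            ┃Grace Davis │Activ┃      
                    ┏━━━━━━━┃Bob Wilson  │Close┃━━━━━━
                    ┃ MapNav┃Eve Wilson  │Close┃      
                    ┠───────┗━━━━━━━━━━━━━━━┏━━━━━━━━━
                    ┃.~~....................┃ Tetris  
                    ┃.~.....................┠─────────
                    ┃.......................┃         
                    ┃................@......┃         
                    ┃.......................┃         
                    ┃.......................┃         
                    ┗━━━━━━━━━━━━━━━━━━━━━━━┃         


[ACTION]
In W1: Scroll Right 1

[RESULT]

                                                      
                                                      
                                                      
                                                      
                            ┏━━━━━━━━━━━━━━━━━━┓      
                            ┃ DataTable        ┃      
                            ┠──────────────────┨      
                            ┃ame        │Status┃      
                            ┃───────────┼──────┃      
                            ┃ve Taylor  │Active┃      
                            ┃ve Smith   │Active┃      
                            ┃race Davis │Active┃      
                    ┏━━━━━━━┃ob Wilson  │Closed┃━━━━━━
                    ┃ MapNav┃ve Wilson  │Closed┃      
                    ┠───────┗━━━━━━━━━━━━━━━┏━━━━━━━━━
                    ┃.~~....................┃ Tetris  
                    ┃.~.....................┠─────────
                    ┃.......................┃         
                    ┃................@......┃         
                    ┃.......................┃         
                    ┃.......................┃         
                    ┗━━━━━━━━━━━━━━━━━━━━━━━┃         


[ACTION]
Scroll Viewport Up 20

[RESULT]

                                                      
                                                      
                                                      
                                                      
                                                      
                                                      
                                                      
                                                      
                                                      
                                                      
                                                      
                                                      
                            ┏━━━━━━━━━━━━━━━━━━┓      
                            ┃ DataTable        ┃      
                            ┠──────────────────┨      
                            ┃ame        │Status┃      
                            ┃───────────┼──────┃      
                            ┃ve Taylor  │Active┃      
                            ┃ve Smith   │Active┃      
                            ┃race Davis │Active┃      
                    ┏━━━━━━━┃ob Wilson  │Closed┃━━━━━━
                    ┃ MapNav┃ve Wilson  │Closed┃      
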